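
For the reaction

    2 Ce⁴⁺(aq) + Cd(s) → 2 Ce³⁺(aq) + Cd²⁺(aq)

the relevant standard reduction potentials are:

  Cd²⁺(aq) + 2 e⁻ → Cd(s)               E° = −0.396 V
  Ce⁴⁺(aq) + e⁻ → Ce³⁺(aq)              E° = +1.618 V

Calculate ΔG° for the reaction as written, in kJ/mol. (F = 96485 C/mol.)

−389 kJ/mol

In the reaction as written Ce⁴⁺(aq) is reduced, so the Ce⁴⁺/Ce³⁺ couple is the cathode and Cd²⁺/Cd is the anode.
E°cell = +1.618 − (−0.396) = +2.014 V; balancing electrons gives n = 2.
ΔG° = −nFE°cell = −(2)(96485)(+2.014) J/mol = −389 kJ/mol.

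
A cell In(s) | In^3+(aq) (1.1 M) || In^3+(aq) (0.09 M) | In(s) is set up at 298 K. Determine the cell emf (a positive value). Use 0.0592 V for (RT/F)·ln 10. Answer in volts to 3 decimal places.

0.021 V

For a concentration cell E°cell = 0, since both electrodes use the same couple.
The compartment with the higher In^3+(aq) concentration (1.1 M) acts as the cathode; ions are reduced there and produced at the dilute (0.09 M) anode.
With n = 3, Ecell = −(0.0592/3)·log([dilute]/[conc]) = −(0.0592/3)·log(0.09/1.1) = +0.021 V.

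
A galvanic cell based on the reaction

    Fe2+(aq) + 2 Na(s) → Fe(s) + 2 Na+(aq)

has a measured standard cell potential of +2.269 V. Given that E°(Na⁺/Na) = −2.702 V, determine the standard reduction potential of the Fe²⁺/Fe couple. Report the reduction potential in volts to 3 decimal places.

−0.433 V

In the reaction as written the Fe²⁺/Fe couple is reduced (cathode) and Na⁺/Na is oxidized (anode), so E°cell = E°(Fe²⁺/Fe) − E°(Na⁺/Na).
E°(Fe²⁺/Fe) = E°cell + E°(anode) = +2.269 + (−2.702) = −0.433 V.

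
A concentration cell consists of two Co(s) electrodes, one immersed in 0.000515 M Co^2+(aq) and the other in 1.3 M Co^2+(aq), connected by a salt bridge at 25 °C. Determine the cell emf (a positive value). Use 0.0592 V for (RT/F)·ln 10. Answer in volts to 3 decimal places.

For a concentration cell E°cell = 0, since both electrodes use the same couple.
The compartment with the higher Co^2+(aq) concentration (1.3 M) acts as the cathode; ions are reduced there and produced at the dilute (0.000515 M) anode.
With n = 2, Ecell = −(0.0592/2)·log([dilute]/[conc]) = −(0.0592/2)·log(0.000515/1.3) = +0.101 V.

0.101 V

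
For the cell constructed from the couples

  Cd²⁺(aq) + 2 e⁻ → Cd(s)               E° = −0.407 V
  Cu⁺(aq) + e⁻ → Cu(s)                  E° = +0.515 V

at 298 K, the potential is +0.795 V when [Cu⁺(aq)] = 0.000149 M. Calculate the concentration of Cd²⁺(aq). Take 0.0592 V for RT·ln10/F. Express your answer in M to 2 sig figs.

0.00043 M

The Cu⁺/Cu couple has the larger reduction potential, so it is the cathode: E°cell = +0.515 − (−0.407) = +0.922 V and n = 2.
From the Nernst equation, log Q = n(E° − E)/0.0592 = 2·(+0.922 − (+0.795))/0.0592 = 4.291.
Balancing electrons gives 2 Cu⁺(aq) + Cd(s) → 2 Cu(s) + Cd²⁺(aq); thus Q = [Cd²⁺(aq)] / [Cu⁺(aq)]^2.
Substituting the known concentrations and solving, log [Cd²⁺(aq)] = −3.363 and [Cd²⁺(aq)] = 0.00043 M.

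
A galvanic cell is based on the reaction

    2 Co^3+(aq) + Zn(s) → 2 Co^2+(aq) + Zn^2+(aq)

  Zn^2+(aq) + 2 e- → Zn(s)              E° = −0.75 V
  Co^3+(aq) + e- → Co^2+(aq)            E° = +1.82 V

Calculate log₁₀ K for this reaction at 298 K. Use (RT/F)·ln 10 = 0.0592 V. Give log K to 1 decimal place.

The Co³⁺/Co²⁺ couple is reduced (cathode); E°cell = +1.82 − (−0.75) = +2.57 V with n = 2.
At equilibrium E = 0, so log K = nE°cell / 0.0592 = (2)(+2.57) / 0.0592 = 86.8.

log K = 86.8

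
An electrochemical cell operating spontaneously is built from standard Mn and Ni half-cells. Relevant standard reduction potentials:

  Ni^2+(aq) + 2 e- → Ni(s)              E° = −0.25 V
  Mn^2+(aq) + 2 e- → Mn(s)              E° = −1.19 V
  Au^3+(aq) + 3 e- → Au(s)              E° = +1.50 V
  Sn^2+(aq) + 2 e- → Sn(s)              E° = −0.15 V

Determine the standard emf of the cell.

The Ni²⁺/Ni couple has the higher E°, so Ni ion is reduced (cathode) and Mn is oxidized (anode).
E°cell = E°(cathode) − E°(anode) = −0.25 − (−1.19) = +0.94 V.

+0.94 V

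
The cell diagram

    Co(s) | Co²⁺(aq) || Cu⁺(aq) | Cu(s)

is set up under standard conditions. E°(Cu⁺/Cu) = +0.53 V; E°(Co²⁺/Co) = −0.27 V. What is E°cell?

By convention the left-hand electrode in cell notation is the anode (oxidation) and the right-hand electrode is the cathode (reduction).
E°cell = E°(right) − E°(left) = +0.53 − (−0.27) = +0.80 V.

+0.80 V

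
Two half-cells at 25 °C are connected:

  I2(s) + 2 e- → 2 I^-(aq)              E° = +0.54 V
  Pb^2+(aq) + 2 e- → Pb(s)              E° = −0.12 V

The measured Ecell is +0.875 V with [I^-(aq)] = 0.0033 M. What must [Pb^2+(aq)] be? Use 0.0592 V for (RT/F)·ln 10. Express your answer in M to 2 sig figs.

With I₂/I⁻ at the cathode and Pb²⁺/Pb at the anode, E°cell = +0.54 − (−0.12) = +0.66 V (n = 2).
Since E = E° − (0.0592/n)·log Q, log Q = n(E° − E)/0.0592 = −7.264.
The balanced reaction is I2(s) + Pb(s) → 2 I^-(aq) + Pb^2+(aq), so Q = [I^-(aq)]^2·[Pb^2+(aq)].
Substituting the known concentrations and solving, log [Pb^2+(aq)] = −2.301 and [Pb^2+(aq)] = 0.0050 M.

0.0050 M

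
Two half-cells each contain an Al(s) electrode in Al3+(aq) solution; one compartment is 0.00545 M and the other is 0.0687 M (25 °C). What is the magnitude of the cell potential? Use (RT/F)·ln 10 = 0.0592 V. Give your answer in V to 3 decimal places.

For a concentration cell E°cell = 0, since both electrodes use the same couple.
The compartment with the higher Al3+(aq) concentration (0.0687 M) acts as the cathode; ions are reduced there and produced at the dilute (0.00545 M) anode.
With n = 3, Ecell = −(0.0592/3)·log([dilute]/[conc]) = −(0.0592/3)·log(0.00545/0.0687) = +0.022 V.

0.022 V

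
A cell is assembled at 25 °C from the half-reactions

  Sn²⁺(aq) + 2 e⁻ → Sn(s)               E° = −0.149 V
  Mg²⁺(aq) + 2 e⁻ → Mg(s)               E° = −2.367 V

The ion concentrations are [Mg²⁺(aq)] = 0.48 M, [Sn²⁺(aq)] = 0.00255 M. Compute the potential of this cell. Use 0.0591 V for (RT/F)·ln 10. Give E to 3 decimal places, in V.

+2.151 V

The Sn²⁺/Sn couple has the more positive E°, so it is the cathode; Mg²⁺/Mg is the anode.
The standard potential is −0.149 − (−2.367) = +2.218 V and the balanced reaction transfers n = 2 electrons.
Balancing gives Sn²⁺(aq) + Mg(s) → Sn(s) + Mg²⁺(aq); hence Q = [Mg²⁺(aq)] / [Sn²⁺(aq)] = 188 (log Q = 2.275).
Applying E = E° − (RT ln10/nF)·log Q gives +2.218 − (0.0591/2)(2.275) = +2.151 V.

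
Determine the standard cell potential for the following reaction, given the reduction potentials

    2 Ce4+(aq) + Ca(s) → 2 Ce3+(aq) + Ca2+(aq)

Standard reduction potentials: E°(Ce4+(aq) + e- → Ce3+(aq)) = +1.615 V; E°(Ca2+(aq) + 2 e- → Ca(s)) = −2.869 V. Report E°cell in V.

In the reaction as written, Ce4+(aq) is reduced (cathode) and Ca2+(aq) is produced by oxidation at the anode.
E°cell = E°(cathode) − E°(anode) = +1.615 − (−2.869) = +4.484 V.
The positive value indicates the reaction is spontaneous as written.

+4.484 V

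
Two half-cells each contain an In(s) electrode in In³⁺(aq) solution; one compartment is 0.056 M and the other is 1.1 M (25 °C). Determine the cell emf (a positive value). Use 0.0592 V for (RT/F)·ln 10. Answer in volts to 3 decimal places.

0.026 V

For a concentration cell E°cell = 0, since both electrodes use the same couple.
The compartment with the higher In³⁺(aq) concentration (1.1 M) acts as the cathode; ions are reduced there and produced at the dilute (0.056 M) anode.
With n = 3, Ecell = −(0.0592/3)·log([dilute]/[conc]) = −(0.0592/3)·log(0.056/1.1) = +0.026 V.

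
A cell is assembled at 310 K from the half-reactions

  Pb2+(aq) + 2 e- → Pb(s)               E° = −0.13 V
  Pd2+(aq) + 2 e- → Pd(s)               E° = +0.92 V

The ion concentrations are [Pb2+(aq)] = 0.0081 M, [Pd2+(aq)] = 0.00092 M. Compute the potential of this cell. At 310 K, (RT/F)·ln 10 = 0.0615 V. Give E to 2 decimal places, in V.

+1.02 V

Pd²⁺/Pd is reduced (cathode, E° = +0.92 V) and Pb²⁺/Pb is oxidized (anode).
The standard potential is +0.92 − (−0.13) = +1.05 V and the balanced reaction transfers n = 2 electrons.
For the overall reaction Pd2+(aq) + Pb(s) → Pd(s) + Pb2+(aq), Q = [Pb2+(aq)] / [Pd2+(aq)] = 8.8, giving log Q = 0.945.
E = E° − (0.0615/n)·log Q = +1.05 − (0.0615/2)(0.945) = +1.02 V.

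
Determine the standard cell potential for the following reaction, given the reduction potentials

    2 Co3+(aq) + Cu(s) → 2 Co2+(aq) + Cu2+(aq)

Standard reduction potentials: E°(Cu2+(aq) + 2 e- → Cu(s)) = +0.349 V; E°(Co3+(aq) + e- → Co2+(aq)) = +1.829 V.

+1.480 V

In the reaction as written, Co3+(aq) is reduced (cathode) and Cu2+(aq) is produced by oxidation at the anode.
E°cell = E°(cathode) − E°(anode) = +1.829 − (+0.349) = +1.480 V.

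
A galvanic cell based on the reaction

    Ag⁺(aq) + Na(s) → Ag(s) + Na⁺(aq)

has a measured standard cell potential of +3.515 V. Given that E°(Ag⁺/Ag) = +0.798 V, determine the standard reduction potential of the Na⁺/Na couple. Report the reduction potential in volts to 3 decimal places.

In the reaction as written the Ag⁺/Ag couple is reduced (cathode) and Na⁺/Na is oxidized (anode), so E°cell = E°(Ag⁺/Ag) − E°(Na⁺/Na).
E°(Na⁺/Na) = E°(cathode) − E°cell = +0.798 − (+3.515) = −2.717 V.

−2.717 V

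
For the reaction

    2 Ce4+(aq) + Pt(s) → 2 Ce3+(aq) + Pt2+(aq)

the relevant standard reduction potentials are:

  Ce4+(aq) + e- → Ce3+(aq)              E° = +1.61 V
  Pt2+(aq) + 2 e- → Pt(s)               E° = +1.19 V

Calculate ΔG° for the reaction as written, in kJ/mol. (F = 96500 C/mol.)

−81.1 kJ/mol

In the reaction as written Ce4+(aq) is reduced, so the Ce⁴⁺/Ce³⁺ couple is the cathode and Pt²⁺/Pt is the anode.
E°cell = +1.61 − (+1.19) = +0.42 V; balancing electrons gives n = 2.
ΔG° = −nFE°cell = −(2)(96500)(+0.42) J/mol = −81.1 kJ/mol.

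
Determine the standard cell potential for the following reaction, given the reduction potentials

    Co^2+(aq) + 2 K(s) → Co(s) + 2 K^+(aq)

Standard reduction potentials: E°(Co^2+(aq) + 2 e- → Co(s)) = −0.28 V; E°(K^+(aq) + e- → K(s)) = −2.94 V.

+2.66 V

In the reaction as written, Co^2+(aq) is reduced (cathode) and K^+(aq) is produced by oxidation at the anode.
E°cell = E°(cathode) − E°(anode) = −0.28 − (−2.94) = +2.66 V.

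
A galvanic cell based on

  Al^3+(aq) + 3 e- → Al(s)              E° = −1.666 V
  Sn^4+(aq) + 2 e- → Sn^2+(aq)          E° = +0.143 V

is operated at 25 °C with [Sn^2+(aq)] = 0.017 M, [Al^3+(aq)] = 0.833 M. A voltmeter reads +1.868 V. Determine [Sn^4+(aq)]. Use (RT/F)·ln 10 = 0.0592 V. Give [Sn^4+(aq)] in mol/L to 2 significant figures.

1.5 M

The Sn⁴⁺/Sn²⁺ couple has the larger reduction potential, so it is the cathode: E°cell = +0.143 − (−1.666) = +1.809 V and n = 6.
Rearranging E = E° − (0.0592/n)·log Q gives log Q = 6(+1.809 − (+1.868))/0.0592 = −5.980.
For 3 Sn^4+(aq) + 2 Al(s) → 3 Sn^2+(aq) + 2 Al^3+(aq), the reaction quotient is Q = ([Sn^2+(aq)]^3·[Al^3+(aq)]^2) / [Sn^4+(aq)]^3.
Substituting the known concentrations and solving, log [Sn^4+(aq)] = 0.171 and [Sn^4+(aq)] = 1.5 M.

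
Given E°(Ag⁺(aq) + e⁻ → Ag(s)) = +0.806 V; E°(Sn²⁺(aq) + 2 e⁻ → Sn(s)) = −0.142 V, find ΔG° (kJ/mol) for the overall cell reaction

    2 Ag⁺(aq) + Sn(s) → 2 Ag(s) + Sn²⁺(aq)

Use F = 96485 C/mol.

−183 kJ/mol

In the reaction as written Ag⁺(aq) is reduced, so the Ag⁺/Ag couple is the cathode and Sn²⁺/Sn is the anode.
E°cell = +0.806 − (−0.142) = +0.948 V; balancing electrons gives n = 2.
ΔG° = −nFE°cell = −(2)(96485)(+0.948) J/mol = −183 kJ/mol.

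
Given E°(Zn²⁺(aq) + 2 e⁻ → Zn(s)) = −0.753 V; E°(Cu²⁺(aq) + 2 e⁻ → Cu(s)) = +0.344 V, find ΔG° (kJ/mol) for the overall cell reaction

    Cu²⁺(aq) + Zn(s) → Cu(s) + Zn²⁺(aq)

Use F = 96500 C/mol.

−212 kJ/mol

In the reaction as written Cu²⁺(aq) is reduced, so the Cu²⁺/Cu couple is the cathode and Zn²⁺/Zn is the anode.
E°cell = +0.344 − (−0.753) = +1.097 V; balancing electrons gives n = 2.
ΔG° = −nFE°cell = −(2)(96500)(+1.097) J/mol = −212 kJ/mol.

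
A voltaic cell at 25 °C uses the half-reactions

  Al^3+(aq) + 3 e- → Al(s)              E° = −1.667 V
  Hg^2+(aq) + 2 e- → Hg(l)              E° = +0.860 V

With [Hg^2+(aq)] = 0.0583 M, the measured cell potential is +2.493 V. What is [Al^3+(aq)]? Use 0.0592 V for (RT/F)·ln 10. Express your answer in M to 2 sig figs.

Hg²⁺/Hg is the cathode (higher E°); E°cell = +0.860 − (−1.667) = +2.527 V with n = 6.
Since E = E° − (0.0592/n)·log Q, log Q = n(E° − E)/0.0592 = 3.446.
For 3 Hg^2+(aq) + 2 Al(s) → 3 Hg(l) + 2 Al^3+(aq), the reaction quotient is Q = [Al^3+(aq)]^2 / [Hg^2+(aq)]^3.
Solving for the unknown gives log [Al^3+(aq)] = −0.128, so [Al^3+(aq)] ≈ 0.74 M.

0.74 M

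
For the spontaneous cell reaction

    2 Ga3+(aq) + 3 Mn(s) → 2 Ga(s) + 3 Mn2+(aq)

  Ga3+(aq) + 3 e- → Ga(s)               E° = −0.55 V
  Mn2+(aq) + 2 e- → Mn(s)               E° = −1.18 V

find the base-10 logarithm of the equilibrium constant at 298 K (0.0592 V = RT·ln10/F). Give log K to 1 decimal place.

log K = 63.9

The Ga³⁺/Ga couple is reduced (cathode); E°cell = −0.55 − (−1.18) = +0.63 V with n = 6.
At equilibrium E = 0, so log K = nE°cell / 0.0592 = (6)(+0.63) / 0.0592 = 63.9.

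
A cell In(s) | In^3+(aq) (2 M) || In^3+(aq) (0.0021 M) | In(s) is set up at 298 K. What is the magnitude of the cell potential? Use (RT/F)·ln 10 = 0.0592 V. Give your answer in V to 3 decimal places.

0.059 V

For a concentration cell E°cell = 0, since both electrodes use the same couple.
The compartment with the higher In^3+(aq) concentration (2 M) acts as the cathode; ions are reduced there and produced at the dilute (0.0021 M) anode.
With n = 3, Ecell = −(0.0592/3)·log([dilute]/[conc]) = −(0.0592/3)·log(0.0021/2) = +0.059 V.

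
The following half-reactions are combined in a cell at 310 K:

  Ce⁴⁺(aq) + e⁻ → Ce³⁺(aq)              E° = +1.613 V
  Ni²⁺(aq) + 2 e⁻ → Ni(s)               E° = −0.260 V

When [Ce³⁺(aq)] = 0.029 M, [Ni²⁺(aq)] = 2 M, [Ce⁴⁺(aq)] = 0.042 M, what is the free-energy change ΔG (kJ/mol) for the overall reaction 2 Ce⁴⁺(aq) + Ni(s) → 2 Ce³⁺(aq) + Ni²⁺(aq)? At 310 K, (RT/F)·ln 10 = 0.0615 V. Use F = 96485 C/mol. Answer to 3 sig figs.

−362 kJ/mol

The standard cell potential is +1.613 − (−0.260) = +1.873 V, with n = 2 electrons in the balanced equation.
Here Q = ([Ce³⁺(aq)]^2·[Ni²⁺(aq)]) / [Ce⁴⁺(aq)]^2 = 0.954 (log Q = −0.021), giving E = +1.873 − (0.0615/2)·(−0.021) = +1.8736 V.
Finally ΔG = −nFE = −(2)(96485 C/mol)(+1.8736 V) = −362 kJ/mol.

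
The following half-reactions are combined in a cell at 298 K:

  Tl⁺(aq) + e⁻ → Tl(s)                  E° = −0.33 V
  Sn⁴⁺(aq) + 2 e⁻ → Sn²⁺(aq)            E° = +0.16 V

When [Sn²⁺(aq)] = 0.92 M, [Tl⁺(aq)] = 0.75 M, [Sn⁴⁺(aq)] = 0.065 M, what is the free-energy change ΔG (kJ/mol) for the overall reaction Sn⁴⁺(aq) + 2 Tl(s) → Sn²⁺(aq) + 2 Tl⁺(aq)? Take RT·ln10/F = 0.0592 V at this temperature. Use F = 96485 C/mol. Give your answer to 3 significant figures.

E°cell = +0.16 − (−0.33) = +0.49 V; the balanced reaction transfers n = 2 electrons.
Q = ([Sn²⁺(aq)]·[Tl⁺(aq)]^2) / [Sn⁴⁺(aq)] = 7.96, so log Q = 0.901 and E = +0.49 − (0.0592/2)(0.901) = +0.4633 V.
ΔG = −nFE = −(2)(96485)(+0.4633) J/mol = −89.4 kJ/mol.

−89.4 kJ/mol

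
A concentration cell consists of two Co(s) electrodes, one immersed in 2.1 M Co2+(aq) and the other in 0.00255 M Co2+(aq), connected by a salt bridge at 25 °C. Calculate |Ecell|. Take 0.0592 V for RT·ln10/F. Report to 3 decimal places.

0.086 V

For a concentration cell E°cell = 0, since both electrodes use the same couple.
The compartment with the higher Co2+(aq) concentration (2.1 M) acts as the cathode; ions are reduced there and produced at the dilute (0.00255 M) anode.
With n = 2, Ecell = −(0.0592/2)·log([dilute]/[conc]) = −(0.0592/2)·log(0.00255/2.1) = +0.086 V.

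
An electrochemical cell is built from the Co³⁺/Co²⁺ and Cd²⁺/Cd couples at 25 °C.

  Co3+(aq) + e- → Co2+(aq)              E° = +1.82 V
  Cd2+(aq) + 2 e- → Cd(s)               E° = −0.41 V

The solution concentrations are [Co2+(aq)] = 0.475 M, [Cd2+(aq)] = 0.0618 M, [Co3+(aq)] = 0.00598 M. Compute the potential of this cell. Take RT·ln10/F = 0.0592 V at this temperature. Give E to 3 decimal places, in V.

The Co³⁺/Co²⁺ couple has the more positive E°, so it is the cathode; Cd²⁺/Cd is the anode.
E°cell = +1.82 − (−0.41) = +2.23 V, with n = 2 electrons transferred.
Balancing gives 2 Co3+(aq) + Cd(s) → 2 Co2+(aq) + Cd2+(aq); hence Q = ([Co2+(aq)]^2·[Cd2+(aq)]) / [Co3+(aq)]^2 = 390 (log Q = 2.591).
Applying E = E° − (RT ln10/nF)·log Q gives +2.23 − (0.0592/2)(2.591) = +2.153 V.

+2.153 V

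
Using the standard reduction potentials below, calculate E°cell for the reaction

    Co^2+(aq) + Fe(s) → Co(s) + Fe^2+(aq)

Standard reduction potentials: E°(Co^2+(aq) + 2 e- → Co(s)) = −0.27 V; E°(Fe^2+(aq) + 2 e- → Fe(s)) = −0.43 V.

+0.16 V

In the reaction as written, Co^2+(aq) is reduced (cathode) and Fe^2+(aq) is produced by oxidation at the anode.
E°cell = E°(cathode) − E°(anode) = −0.27 − (−0.43) = +0.16 V.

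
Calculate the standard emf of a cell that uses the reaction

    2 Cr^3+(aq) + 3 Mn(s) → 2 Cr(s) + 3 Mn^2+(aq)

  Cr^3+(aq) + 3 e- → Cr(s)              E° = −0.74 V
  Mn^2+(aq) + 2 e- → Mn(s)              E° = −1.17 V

+0.43 V

Cr^3+(aq) gains electrons, so the Cr³⁺/Cr couple is the cathode; the Mn²⁺/Mn couple is the anode.
E°cell = E°(cathode) − E°(anode) = −0.74 − (−1.17) = +0.43 V.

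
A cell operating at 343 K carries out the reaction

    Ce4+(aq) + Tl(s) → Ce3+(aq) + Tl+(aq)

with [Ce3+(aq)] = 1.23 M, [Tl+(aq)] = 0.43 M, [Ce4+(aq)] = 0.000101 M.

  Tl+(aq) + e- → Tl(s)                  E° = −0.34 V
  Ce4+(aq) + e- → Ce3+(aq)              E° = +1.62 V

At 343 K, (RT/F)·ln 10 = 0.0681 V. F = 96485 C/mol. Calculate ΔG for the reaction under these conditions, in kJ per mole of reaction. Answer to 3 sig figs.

−165 kJ/mol

With Ce⁴⁺/Ce³⁺ reduced at the cathode, E°cell = +1.62 − (−0.34) = +1.96 V and n = 1.
The reaction quotient is ([Ce3+(aq)]·[Tl+(aq)]) / [Ce4+(aq)] = 5.24×10^3; by Nernst, E = +1.96 − (0.0681/1)(3.719) = +1.7067 V.
ΔG = −nFE = −(1)(96485)(+1.7067) J/mol = −165 kJ/mol.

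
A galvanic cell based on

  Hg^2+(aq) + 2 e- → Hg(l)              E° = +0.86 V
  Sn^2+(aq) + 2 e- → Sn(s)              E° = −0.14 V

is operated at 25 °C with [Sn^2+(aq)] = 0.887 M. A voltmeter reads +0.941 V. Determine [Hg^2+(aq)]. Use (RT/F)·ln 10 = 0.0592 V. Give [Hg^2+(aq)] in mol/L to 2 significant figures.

0.0090 M

With Hg²⁺/Hg at the cathode and Sn²⁺/Sn at the anode, E°cell = +0.86 − (−0.14) = +1.00 V (n = 2).
Since E = E° − (0.0592/n)·log Q, log Q = n(E° − E)/0.0592 = 1.993.
Balancing electrons gives Hg^2+(aq) + Sn(s) → Hg(l) + Sn^2+(aq); thus Q = [Sn^2+(aq)] / [Hg^2+(aq)].
Solving for the unknown gives log [Hg^2+(aq)] = −2.045, so [Hg^2+(aq)] ≈ 0.0090 M.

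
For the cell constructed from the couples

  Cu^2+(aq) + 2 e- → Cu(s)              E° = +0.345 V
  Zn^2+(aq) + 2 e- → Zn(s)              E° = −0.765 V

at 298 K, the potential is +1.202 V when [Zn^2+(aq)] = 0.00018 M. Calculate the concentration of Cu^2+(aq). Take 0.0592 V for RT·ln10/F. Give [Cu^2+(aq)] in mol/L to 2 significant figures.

0.23 M

Cu²⁺/Cu is the cathode (higher E°); E°cell = +0.345 − (−0.765) = +1.110 V with n = 2.
Since E = E° − (0.0592/n)·log Q, log Q = n(E° − E)/0.0592 = −3.108.
Balancing electrons gives Cu^2+(aq) + Zn(s) → Cu(s) + Zn^2+(aq); thus Q = [Zn^2+(aq)] / [Cu^2+(aq)].
Solving for the unknown gives log [Cu^2+(aq)] = −0.637, so [Cu^2+(aq)] ≈ 0.23 M.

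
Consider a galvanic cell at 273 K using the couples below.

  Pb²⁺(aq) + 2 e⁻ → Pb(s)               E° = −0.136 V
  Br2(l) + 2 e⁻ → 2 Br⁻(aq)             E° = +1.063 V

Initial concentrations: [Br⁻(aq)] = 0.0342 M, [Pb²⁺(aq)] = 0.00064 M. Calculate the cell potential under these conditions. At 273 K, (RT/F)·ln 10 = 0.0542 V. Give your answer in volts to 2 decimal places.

+1.37 V

The Br₂/Br⁻ couple has the more positive E°, so it is the cathode; Pb²⁺/Pb is the anode.
E°cell = E°cat − E°an = +1.063 − (−0.136) = +1.199 V; n = 2.
Balancing gives Br2(l) + Pb(s) → 2 Br⁻(aq) + Pb²⁺(aq); hence Q = [Br⁻(aq)]^2·[Pb²⁺(aq)] = 7.49×10^−7 (log Q = −6.126).
Applying E = E° − (RT ln10/nF)·log Q gives +1.199 − (0.0542/2)(−6.126) = +1.37 V.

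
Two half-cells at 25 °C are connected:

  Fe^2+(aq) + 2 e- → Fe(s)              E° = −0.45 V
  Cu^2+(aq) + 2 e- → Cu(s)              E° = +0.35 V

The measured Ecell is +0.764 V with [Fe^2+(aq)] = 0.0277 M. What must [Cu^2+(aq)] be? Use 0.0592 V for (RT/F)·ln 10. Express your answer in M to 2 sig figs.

The Cu²⁺/Cu couple has the larger reduction potential, so it is the cathode: E°cell = +0.35 − (−0.45) = +0.80 V and n = 2.
Since E = E° − (0.0592/n)·log Q, log Q = n(E° − E)/0.0592 = 1.216.
For Cu^2+(aq) + Fe(s) → Cu(s) + Fe^2+(aq), the reaction quotient is Q = [Fe^2+(aq)] / [Cu^2+(aq)].
Isolating [Cu^2+(aq)] in Q = 10^{1.216} yields log [Cu^2+(aq)] = −2.774, i.e. 0.0017 M.

0.0017 M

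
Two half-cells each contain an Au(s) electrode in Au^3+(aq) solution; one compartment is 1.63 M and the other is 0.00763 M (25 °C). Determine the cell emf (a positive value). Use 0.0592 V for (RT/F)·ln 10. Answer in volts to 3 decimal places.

For a concentration cell E°cell = 0, since both electrodes use the same couple.
The compartment with the higher Au^3+(aq) concentration (1.63 M) acts as the cathode; ions are reduced there and produced at the dilute (0.00763 M) anode.
With n = 3, Ecell = −(0.0592/3)·log([dilute]/[conc]) = −(0.0592/3)·log(0.00763/1.63) = +0.046 V.

0.046 V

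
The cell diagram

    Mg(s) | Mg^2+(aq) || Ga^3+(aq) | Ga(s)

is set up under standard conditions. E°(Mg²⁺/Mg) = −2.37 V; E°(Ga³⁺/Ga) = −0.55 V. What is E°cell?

By convention the left-hand electrode in cell notation is the anode (oxidation) and the right-hand electrode is the cathode (reduction).
E°cell = E°(right) − E°(left) = −0.55 − (−2.37) = +1.82 V.

+1.82 V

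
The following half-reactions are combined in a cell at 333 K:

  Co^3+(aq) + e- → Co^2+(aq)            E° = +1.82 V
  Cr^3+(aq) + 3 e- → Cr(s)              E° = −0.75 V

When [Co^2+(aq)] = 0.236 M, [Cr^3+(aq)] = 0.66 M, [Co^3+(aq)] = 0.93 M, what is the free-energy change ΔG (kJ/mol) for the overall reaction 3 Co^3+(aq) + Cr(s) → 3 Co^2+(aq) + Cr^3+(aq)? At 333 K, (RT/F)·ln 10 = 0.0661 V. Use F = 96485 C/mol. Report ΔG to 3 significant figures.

−756 kJ/mol

With Co³⁺/Co²⁺ reduced at the cathode, E°cell = +1.82 − (−0.75) = +2.57 V and n = 3.
Here Q = ([Co^2+(aq)]^3·[Cr^3+(aq)]) / [Co^3+(aq)]^3 = 0.0108 (log Q = −1.967), giving E = +2.57 − (0.0661/3)·(−1.967) = +2.6133 V.
Then ΔG = −nFE = −3 × 96485 × +2.6133 J/mol = −756 kJ/mol.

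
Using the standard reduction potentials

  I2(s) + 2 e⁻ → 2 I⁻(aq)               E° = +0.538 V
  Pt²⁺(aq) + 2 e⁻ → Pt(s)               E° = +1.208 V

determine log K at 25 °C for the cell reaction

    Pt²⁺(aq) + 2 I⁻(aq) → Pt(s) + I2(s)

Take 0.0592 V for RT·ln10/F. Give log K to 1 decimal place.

log K = 22.6

The Pt²⁺/Pt couple is reduced (cathode); E°cell = +1.208 − (+0.538) = +0.670 V with n = 2.
At equilibrium E = 0, so log K = nE°cell / 0.0592 = (2)(+0.670) / 0.0592 = 22.6.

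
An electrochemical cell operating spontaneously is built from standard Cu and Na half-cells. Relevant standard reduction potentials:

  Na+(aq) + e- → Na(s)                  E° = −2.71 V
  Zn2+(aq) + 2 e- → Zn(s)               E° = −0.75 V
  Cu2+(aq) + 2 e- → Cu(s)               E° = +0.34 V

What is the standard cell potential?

The Cu²⁺/Cu couple has the higher E°, so Cu ion is reduced (cathode) and Na is oxidized (anode).
E°cell = E°(cathode) − E°(anode) = +0.34 − (−2.71) = +3.05 V.

+3.05 V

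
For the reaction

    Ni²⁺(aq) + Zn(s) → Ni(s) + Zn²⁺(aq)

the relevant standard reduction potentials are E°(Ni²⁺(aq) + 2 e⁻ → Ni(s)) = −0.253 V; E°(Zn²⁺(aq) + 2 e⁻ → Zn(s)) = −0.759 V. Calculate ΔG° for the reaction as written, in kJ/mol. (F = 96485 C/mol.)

In the reaction as written Ni²⁺(aq) is reduced, so the Ni²⁺/Ni couple is the cathode and Zn²⁺/Zn is the anode.
E°cell = −0.253 − (−0.759) = +0.506 V; balancing electrons gives n = 2.
ΔG° = −nFE°cell = −(2)(96485)(+0.506) J/mol = −97.6 kJ/mol.

−97.6 kJ/mol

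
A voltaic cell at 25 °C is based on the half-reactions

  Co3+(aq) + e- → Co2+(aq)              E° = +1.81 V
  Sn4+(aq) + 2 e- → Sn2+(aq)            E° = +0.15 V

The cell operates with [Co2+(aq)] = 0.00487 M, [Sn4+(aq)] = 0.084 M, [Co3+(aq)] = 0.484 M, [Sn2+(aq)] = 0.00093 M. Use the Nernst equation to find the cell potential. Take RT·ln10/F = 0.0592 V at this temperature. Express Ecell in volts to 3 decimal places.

Since E°(Co³⁺/Co²⁺) > E°(Sn⁴⁺/Sn²⁺), Co³⁺/Co²⁺ serves as the cathode.
E°cell = E°cat − E°an = +1.81 − (+0.15) = +1.66 V; n = 2.
The balanced reaction is 2 Co3+(aq) + Sn2+(aq) → 2 Co2+(aq) + Sn4+(aq), so Q = ([Co2+(aq)]^2·[Sn4+(aq)]) / ([Co3+(aq)]^2·[Sn2+(aq)]) = 0.00914 and log Q = −2.039.
Applying E = E° − (RT ln10/nF)·log Q gives +1.66 − (0.0592/2)(−2.039) = +1.720 V.

+1.720 V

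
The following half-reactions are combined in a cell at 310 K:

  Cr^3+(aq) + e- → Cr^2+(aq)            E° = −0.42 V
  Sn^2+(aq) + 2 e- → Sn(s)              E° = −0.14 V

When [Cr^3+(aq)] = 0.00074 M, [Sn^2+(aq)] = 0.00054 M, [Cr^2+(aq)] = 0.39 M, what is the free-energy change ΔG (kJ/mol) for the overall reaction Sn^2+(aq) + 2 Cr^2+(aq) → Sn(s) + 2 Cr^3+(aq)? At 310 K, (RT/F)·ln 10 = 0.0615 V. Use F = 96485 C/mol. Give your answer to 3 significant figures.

With Sn²⁺/Sn reduced at the cathode, E°cell = −0.14 − (−0.42) = +0.28 V and n = 2.
Q = [Cr^3+(aq)]^2 / ([Sn^2+(aq)]·[Cr^2+(aq)]^2) = 0.00667, so log Q = −2.176 and E = +0.28 − (0.0615/2)(−2.176) = +0.3469 V.
Then ΔG = −nFE = −2 × 96485 × +0.3469 J/mol = −66.9 kJ/mol.

−66.9 kJ/mol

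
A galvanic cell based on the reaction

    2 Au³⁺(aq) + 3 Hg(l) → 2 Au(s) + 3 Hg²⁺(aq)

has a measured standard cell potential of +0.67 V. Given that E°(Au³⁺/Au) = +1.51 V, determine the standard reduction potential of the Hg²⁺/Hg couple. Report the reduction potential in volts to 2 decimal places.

+0.84 V

In the reaction as written the Au³⁺/Au couple is reduced (cathode) and Hg²⁺/Hg is oxidized (anode), so E°cell = E°(Au³⁺/Au) − E°(Hg²⁺/Hg).
E°(Hg²⁺/Hg) = E°(cathode) − E°cell = +1.51 − (+0.67) = +0.84 V.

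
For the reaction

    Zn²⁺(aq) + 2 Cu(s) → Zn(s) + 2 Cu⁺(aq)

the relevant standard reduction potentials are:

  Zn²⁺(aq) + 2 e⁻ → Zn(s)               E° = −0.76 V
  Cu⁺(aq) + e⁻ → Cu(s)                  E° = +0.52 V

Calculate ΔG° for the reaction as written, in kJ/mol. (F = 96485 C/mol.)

In the reaction as written Zn²⁺(aq) is reduced, so the Zn²⁺/Zn couple is the cathode and Cu⁺/Cu is the anode.
E°cell = −0.76 − (+0.52) = −1.28 V; balancing electrons gives n = 2.
ΔG° = −nFE°cell = −(2)(96485)(−1.28) J/mol = +247 kJ/mol.

+247 kJ/mol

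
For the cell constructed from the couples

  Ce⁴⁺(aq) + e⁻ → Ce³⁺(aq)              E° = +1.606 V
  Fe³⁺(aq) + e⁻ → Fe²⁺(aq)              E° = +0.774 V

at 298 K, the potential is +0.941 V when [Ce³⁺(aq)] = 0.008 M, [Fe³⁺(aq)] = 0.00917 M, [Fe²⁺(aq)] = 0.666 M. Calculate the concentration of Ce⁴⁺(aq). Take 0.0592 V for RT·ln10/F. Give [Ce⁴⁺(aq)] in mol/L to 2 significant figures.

Ce⁴⁺/Ce³⁺ is the cathode (higher E°); E°cell = +1.606 − (+0.774) = +0.832 V with n = 1.
Rearranging E = E° − (0.0592/n)·log Q gives log Q = 1(+0.832 − (+0.941))/0.0592 = −1.841.
For Ce⁴⁺(aq) + Fe²⁺(aq) → Ce³⁺(aq) + Fe³⁺(aq), the reaction quotient is Q = ([Ce³⁺(aq)]·[Fe³⁺(aq)]) / ([Ce⁴⁺(aq)]·[Fe²⁺(aq)]).
Substituting the known concentrations and solving, log [Ce⁴⁺(aq)] = −2.117 and [Ce⁴⁺(aq)] = 0.0076 M.

0.0076 M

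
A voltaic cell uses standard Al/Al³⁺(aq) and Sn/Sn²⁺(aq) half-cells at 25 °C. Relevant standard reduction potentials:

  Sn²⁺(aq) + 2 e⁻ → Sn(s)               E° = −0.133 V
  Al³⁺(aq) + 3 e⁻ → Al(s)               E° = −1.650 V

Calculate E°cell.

The Sn²⁺/Sn couple has the higher E°, so Sn ion is reduced (cathode) and Al is oxidized (anode).
E°cell = E°(cathode) − E°(anode) = −0.133 − (−1.650) = +1.517 V.

+1.517 V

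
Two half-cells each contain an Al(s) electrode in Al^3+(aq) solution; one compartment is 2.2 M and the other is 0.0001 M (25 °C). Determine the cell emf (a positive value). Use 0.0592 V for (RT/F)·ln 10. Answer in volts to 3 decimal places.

0.086 V

For a concentration cell E°cell = 0, since both electrodes use the same couple.
The compartment with the higher Al^3+(aq) concentration (2.2 M) acts as the cathode; ions are reduced there and produced at the dilute (0.0001 M) anode.
With n = 3, Ecell = −(0.0592/3)·log([dilute]/[conc]) = −(0.0592/3)·log(0.0001/2.2) = +0.086 V.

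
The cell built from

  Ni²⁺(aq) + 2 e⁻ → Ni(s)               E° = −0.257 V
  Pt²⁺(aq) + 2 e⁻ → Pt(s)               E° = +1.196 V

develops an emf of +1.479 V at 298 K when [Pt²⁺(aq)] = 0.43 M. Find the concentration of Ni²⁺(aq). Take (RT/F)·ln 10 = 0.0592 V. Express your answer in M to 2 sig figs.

The Pt²⁺/Pt couple has the larger reduction potential, so it is the cathode: E°cell = +1.196 − (−0.257) = +1.453 V and n = 2.
From the Nernst equation, log Q = n(E° − E)/0.0592 = 2·(+1.453 − (+1.479))/0.0592 = −0.878.
For Pt²⁺(aq) + Ni(s) → Pt(s) + Ni²⁺(aq), the reaction quotient is Q = [Ni²⁺(aq)] / [Pt²⁺(aq)].
Substituting the known concentrations and solving, log [Ni²⁺(aq)] = −1.245 and [Ni²⁺(aq)] = 0.057 M.

0.057 M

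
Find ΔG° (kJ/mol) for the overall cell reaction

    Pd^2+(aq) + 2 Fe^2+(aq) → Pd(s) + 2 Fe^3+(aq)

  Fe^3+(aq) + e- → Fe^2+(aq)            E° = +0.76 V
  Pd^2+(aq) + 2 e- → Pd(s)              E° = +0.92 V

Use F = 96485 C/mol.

In the reaction as written Pd^2+(aq) is reduced, so the Pd²⁺/Pd couple is the cathode and Fe³⁺/Fe²⁺ is the anode.
E°cell = +0.92 − (+0.76) = +0.16 V; balancing electrons gives n = 2.
ΔG° = −nFE°cell = −(2)(96485)(+0.16) J/mol = −30.9 kJ/mol.

−30.9 kJ/mol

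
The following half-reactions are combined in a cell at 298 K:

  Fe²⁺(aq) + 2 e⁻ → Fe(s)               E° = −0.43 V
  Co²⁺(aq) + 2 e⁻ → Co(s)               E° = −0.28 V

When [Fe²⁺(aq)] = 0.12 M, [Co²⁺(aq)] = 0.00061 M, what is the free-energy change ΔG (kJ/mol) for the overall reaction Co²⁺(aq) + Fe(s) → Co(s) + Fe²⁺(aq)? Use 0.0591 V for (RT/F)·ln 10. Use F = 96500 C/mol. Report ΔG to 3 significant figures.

−15.9 kJ/mol

E°cell = −0.28 − (−0.43) = +0.15 V; the balanced reaction transfers n = 2 electrons.
Q = [Fe²⁺(aq)] / [Co²⁺(aq)] = 197, so log Q = 2.294 and E = +0.15 − (0.0591/2)(2.294) = +0.0822 V.
ΔG = −nFE = −(2)(96500)(+0.0822) J/mol = −15.9 kJ/mol.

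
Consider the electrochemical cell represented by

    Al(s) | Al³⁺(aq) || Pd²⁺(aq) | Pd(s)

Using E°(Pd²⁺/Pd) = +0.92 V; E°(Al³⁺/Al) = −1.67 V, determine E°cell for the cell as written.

+2.59 V

By convention the left-hand electrode in cell notation is the anode (oxidation) and the right-hand electrode is the cathode (reduction).
E°cell = E°(right) − E°(left) = +0.92 − (−1.67) = +2.59 V.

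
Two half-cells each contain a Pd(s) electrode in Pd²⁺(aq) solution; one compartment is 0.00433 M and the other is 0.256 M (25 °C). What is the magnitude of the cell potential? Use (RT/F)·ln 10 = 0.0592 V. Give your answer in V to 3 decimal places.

For a concentration cell E°cell = 0, since both electrodes use the same couple.
The compartment with the higher Pd²⁺(aq) concentration (0.256 M) acts as the cathode; ions are reduced there and produced at the dilute (0.00433 M) anode.
With n = 2, Ecell = −(0.0592/2)·log([dilute]/[conc]) = −(0.0592/2)·log(0.00433/0.256) = +0.052 V.

0.052 V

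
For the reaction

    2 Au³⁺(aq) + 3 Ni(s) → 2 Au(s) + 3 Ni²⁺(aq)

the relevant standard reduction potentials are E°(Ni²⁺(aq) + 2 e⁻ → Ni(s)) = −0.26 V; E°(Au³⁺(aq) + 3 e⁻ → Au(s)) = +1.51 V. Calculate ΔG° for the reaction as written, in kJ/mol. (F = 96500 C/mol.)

−1025 kJ/mol

In the reaction as written Au³⁺(aq) is reduced, so the Au³⁺/Au couple is the cathode and Ni²⁺/Ni is the anode.
E°cell = +1.51 − (−0.26) = +1.77 V; balancing electrons gives n = 6.
ΔG° = −nFE°cell = −(6)(96500)(+1.77) J/mol = −1025 kJ/mol.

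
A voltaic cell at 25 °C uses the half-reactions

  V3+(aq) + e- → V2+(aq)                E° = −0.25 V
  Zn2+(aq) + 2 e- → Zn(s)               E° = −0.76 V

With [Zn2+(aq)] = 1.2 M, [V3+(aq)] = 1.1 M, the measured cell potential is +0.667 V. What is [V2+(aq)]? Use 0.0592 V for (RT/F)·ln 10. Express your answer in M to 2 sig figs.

V³⁺/V²⁺ is the cathode (higher E°); E°cell = −0.25 − (−0.76) = +0.51 V with n = 2.
Rearranging E = E° − (0.0592/n)·log Q gives log Q = 2(+0.51 − (+0.667))/0.0592 = −5.304.
Balancing electrons gives 2 V3+(aq) + Zn(s) → 2 V2+(aq) + Zn2+(aq); thus Q = ([V2+(aq)]^2·[Zn2+(aq)]) / [V3+(aq)]^2.
Isolating [V2+(aq)] in Q = 10^{−5.304} yields log [V2+(aq)] = −2.650, i.e. 0.0022 M.

0.0022 M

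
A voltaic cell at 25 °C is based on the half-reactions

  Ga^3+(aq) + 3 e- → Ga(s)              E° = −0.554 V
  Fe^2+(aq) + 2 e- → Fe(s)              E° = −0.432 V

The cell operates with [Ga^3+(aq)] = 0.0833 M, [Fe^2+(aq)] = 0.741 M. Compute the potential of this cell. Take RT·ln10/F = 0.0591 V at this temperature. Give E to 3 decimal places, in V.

+0.139 V

Since E°(Fe²⁺/Fe) > E°(Ga³⁺/Ga), Fe²⁺/Fe serves as the cathode.
The standard potential is −0.432 − (−0.554) = +0.122 V and the balanced reaction transfers n = 6 electrons.
The balanced reaction is 3 Fe^2+(aq) + 2 Ga(s) → 3 Fe(s) + 2 Ga^3+(aq), so Q = [Ga^3+(aq)]^2 / [Fe^2+(aq)]^3 = 0.0171 and log Q = −1.768.
E = E° − (0.0591/n)·log Q = +0.122 − (0.0591/6)(−1.768) = +0.139 V.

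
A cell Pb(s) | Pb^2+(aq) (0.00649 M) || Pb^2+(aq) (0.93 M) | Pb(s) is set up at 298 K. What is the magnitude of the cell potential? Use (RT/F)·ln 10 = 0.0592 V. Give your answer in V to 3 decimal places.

For a concentration cell E°cell = 0, since both electrodes use the same couple.
The compartment with the higher Pb^2+(aq) concentration (0.93 M) acts as the cathode; ions are reduced there and produced at the dilute (0.00649 M) anode.
With n = 2, Ecell = −(0.0592/2)·log([dilute]/[conc]) = −(0.0592/2)·log(0.00649/0.93) = +0.064 V.

0.064 V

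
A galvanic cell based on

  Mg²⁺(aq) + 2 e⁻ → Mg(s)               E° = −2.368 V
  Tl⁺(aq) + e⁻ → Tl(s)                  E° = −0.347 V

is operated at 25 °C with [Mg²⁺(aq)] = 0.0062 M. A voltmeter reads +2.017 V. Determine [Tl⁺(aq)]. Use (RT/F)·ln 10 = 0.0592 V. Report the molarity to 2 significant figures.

The Tl⁺/Tl couple has the larger reduction potential, so it is the cathode: E°cell = −0.347 − (−2.368) = +2.021 V and n = 2.
Rearranging E = E° − (0.0592/n)·log Q gives log Q = 2(+2.021 − (+2.017))/0.0592 = 0.135.
For 2 Tl⁺(aq) + Mg(s) → 2 Tl(s) + Mg²⁺(aq), the reaction quotient is Q = [Mg²⁺(aq)] / [Tl⁺(aq)]^2.
Substituting the known concentrations and solving, log [Tl⁺(aq)] = −1.171 and [Tl⁺(aq)] = 0.067 M.

0.067 M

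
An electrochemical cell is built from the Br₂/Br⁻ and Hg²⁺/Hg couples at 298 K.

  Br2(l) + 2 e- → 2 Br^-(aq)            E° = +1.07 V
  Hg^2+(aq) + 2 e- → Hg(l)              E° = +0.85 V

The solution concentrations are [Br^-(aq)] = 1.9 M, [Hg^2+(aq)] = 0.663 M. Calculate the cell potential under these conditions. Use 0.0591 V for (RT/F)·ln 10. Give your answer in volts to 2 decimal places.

+0.21 V

Br₂/Br⁻ is reduced (cathode, E° = +1.07 V) and Hg²⁺/Hg is oxidized (anode).
The standard potential is +1.07 − (+0.85) = +0.22 V and the balanced reaction transfers n = 2 electrons.
Balancing gives Br2(l) + Hg(l) → 2 Br^-(aq) + Hg^2+(aq); hence Q = [Br^-(aq)]^2·[Hg^2+(aq)] = 2.39 (log Q = 0.379).
E = E° − (0.0591/n)·log Q = +0.22 − (0.0591/2)(0.379) = +0.21 V.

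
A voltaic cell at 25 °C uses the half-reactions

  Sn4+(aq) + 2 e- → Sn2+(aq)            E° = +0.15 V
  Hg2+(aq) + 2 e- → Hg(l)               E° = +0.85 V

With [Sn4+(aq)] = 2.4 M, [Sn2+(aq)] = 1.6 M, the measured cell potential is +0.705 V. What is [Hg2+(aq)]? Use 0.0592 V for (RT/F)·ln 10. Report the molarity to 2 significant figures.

2.2 M

Hg²⁺/Hg is the cathode (higher E°); E°cell = +0.85 − (+0.15) = +0.70 V with n = 2.
Since E = E° − (0.0592/n)·log Q, log Q = n(E° − E)/0.0592 = −0.169.
For Hg2+(aq) + Sn2+(aq) → Hg(l) + Sn4+(aq), the reaction quotient is Q = [Sn4+(aq)] / ([Hg2+(aq)]·[Sn2+(aq)]).
Solving for the unknown gives log [Hg2+(aq)] = 0.345, so [Hg2+(aq)] ≈ 2.2 M.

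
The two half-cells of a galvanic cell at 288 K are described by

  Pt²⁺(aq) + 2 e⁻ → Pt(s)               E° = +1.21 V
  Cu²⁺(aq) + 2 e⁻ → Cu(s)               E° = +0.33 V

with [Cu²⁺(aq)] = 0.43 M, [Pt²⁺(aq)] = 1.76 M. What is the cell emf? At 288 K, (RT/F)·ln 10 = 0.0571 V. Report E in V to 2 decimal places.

Since E°(Pt²⁺/Pt) > E°(Cu²⁺/Cu), Pt²⁺/Pt serves as the cathode.
E°cell = +1.21 − (+0.33) = +0.88 V, with n = 2 electrons transferred.
For the overall reaction Pt²⁺(aq) + Cu(s) → Pt(s) + Cu²⁺(aq), Q = [Cu²⁺(aq)] / [Pt²⁺(aq)] = 0.244, giving log Q = −0.612.
Applying E = E° − (RT ln10/nF)·log Q gives +0.88 − (0.0571/2)(−0.612) = +0.90 V.

+0.90 V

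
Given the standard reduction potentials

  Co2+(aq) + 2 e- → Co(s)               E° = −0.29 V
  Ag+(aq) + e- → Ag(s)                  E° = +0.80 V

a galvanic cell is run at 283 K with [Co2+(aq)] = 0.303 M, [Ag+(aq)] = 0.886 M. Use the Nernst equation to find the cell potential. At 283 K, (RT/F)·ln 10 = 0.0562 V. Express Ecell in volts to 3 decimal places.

+1.102 V

Since E°(Ag⁺/Ag) > E°(Co²⁺/Co), Ag⁺/Ag serves as the cathode.
The standard potential is +0.80 − (−0.29) = +1.09 V and the balanced reaction transfers n = 2 electrons.
For the overall reaction 2 Ag+(aq) + Co(s) → 2 Ag(s) + Co2+(aq), Q = [Co2+(aq)] / [Ag+(aq)]^2 = 0.386, giving log Q = −0.413.
By the Nernst equation, E = +1.09 − (0.0562/2)·(−0.413) = +1.102 V.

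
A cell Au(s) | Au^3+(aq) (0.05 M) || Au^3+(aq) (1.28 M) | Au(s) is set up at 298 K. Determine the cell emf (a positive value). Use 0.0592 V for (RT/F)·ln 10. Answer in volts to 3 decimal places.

For a concentration cell E°cell = 0, since both electrodes use the same couple.
The compartment with the higher Au^3+(aq) concentration (1.28 M) acts as the cathode; ions are reduced there and produced at the dilute (0.05 M) anode.
With n = 3, Ecell = −(0.0592/3)·log([dilute]/[conc]) = −(0.0592/3)·log(0.05/1.28) = +0.028 V.

0.028 V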